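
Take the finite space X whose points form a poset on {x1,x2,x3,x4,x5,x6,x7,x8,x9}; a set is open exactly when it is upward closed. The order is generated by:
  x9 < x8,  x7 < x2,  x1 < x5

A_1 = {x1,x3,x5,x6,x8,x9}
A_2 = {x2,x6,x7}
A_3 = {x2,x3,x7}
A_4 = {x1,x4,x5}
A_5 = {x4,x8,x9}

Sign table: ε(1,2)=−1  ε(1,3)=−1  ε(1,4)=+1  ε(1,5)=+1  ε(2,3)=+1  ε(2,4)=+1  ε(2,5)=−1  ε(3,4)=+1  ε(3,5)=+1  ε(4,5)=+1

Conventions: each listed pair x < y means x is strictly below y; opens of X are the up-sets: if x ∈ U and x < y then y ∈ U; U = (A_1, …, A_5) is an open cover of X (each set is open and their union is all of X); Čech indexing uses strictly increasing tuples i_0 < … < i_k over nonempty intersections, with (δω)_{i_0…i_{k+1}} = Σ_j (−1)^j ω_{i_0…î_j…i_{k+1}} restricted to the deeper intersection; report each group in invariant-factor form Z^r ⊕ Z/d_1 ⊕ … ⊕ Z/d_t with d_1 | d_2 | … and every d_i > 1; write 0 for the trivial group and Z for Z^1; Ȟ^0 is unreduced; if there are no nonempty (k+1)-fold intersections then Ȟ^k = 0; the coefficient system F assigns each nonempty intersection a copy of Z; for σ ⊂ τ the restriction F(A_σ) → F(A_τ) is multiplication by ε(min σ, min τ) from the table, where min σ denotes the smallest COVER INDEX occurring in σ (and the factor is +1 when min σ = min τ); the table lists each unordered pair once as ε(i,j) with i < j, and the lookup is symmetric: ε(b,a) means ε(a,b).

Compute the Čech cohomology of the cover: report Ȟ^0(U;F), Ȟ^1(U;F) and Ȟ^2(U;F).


cover nerve:
  A12={x6} A13={x3} A14={x1,x5} A15={x8,x9} A23={x2,x7} A45={x4}
C dims 5,6; δ0: rk 4, SNF 1^4
Ȟ^0: (5−4)−0=1 ⇒ Z
Ȟ^1: (6−0)−4=2 ⇒ Z^2
Ȟ^2: (0−0)−0=0 ⇒ 0

Ȟ^0(U;F) ≅ Z, Ȟ^1(U;F) ≅ Z^2 and Ȟ^2(U;F) ≅ 0


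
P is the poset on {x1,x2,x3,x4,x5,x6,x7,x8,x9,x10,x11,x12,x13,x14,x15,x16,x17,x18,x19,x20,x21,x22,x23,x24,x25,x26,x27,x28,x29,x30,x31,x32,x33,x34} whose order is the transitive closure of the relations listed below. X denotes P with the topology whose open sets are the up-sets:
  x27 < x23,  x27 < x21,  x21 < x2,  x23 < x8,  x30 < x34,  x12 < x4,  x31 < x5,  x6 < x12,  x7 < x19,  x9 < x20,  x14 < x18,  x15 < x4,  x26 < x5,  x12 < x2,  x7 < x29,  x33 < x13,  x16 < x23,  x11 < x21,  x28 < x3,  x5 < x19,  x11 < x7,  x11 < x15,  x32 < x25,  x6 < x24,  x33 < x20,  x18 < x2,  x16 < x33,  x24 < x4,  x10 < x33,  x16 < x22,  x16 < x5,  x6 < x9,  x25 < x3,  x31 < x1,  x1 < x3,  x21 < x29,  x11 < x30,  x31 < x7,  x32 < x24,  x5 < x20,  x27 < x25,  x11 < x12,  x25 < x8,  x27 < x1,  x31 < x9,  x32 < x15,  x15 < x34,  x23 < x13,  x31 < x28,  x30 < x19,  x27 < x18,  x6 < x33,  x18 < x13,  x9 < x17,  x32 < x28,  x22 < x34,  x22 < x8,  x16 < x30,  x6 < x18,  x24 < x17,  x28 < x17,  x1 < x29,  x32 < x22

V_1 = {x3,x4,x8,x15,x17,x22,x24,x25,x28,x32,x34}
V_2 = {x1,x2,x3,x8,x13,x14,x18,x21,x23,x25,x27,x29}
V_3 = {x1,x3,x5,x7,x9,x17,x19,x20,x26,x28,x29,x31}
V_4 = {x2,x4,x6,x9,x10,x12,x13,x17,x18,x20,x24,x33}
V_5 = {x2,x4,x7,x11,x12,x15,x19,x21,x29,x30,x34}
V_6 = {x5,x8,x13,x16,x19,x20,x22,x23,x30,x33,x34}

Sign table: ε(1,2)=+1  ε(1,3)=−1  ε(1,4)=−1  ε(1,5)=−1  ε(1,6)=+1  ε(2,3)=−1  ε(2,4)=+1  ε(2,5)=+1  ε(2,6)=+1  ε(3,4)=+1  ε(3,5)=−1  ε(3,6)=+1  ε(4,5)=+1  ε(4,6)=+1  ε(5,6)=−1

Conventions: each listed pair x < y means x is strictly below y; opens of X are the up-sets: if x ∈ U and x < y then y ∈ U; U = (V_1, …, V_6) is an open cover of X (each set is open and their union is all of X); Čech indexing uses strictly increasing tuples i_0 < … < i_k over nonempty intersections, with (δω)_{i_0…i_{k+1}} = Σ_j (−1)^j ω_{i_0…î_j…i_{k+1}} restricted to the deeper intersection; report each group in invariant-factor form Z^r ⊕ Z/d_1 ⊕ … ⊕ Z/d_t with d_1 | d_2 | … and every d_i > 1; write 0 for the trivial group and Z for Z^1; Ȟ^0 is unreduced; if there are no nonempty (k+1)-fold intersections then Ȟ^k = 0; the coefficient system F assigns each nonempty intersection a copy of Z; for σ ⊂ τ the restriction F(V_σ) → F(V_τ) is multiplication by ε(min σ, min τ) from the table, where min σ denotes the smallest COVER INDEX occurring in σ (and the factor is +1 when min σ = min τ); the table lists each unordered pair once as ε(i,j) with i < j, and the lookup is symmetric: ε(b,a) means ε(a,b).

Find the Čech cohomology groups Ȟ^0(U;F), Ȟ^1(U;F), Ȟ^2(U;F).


intersection data:
  V12={x3,x8,x25} V13={x3,x17,x28} V14={x4,x17,x24} V15={x4,x15,x34} V16={x8,x22,x34} V23={x1,x3,x29} V24={x2,x13,x18} V25={x2,x21,x29} V26={x8,x13,x23} V34={x9,x17,x20} V35={x7,x19,x29} V36={x5,x19,x20} V45={x2,x4,x12} V46={x13,x20,x33} V56={x19,x30,x34}
  V123={x3} V126={x8} V134={x17} V145={x4} V156={x34} V235={x29} V245={x2} V246={x13} V346={x20} V356={x19}
C dims 6,15,10; δ0: rk 6, SNF 1^5·2; δ1: rk 9, SNF 1^9
Ȟ^0 = (6 − 6) − 0 = 0, so Ȟ^0 ≅ 0
Ȟ^1 = (15 − 9) − 6 = 0 plus torsion [2], so Ȟ^1 ≅ Z/2
Ȟ^2 = (10 − 0) − 9 = 1, so Ȟ^2 ≅ Z

Ȟ^0 = 0, Ȟ^1 = Z/2, Ȟ^2 = Z


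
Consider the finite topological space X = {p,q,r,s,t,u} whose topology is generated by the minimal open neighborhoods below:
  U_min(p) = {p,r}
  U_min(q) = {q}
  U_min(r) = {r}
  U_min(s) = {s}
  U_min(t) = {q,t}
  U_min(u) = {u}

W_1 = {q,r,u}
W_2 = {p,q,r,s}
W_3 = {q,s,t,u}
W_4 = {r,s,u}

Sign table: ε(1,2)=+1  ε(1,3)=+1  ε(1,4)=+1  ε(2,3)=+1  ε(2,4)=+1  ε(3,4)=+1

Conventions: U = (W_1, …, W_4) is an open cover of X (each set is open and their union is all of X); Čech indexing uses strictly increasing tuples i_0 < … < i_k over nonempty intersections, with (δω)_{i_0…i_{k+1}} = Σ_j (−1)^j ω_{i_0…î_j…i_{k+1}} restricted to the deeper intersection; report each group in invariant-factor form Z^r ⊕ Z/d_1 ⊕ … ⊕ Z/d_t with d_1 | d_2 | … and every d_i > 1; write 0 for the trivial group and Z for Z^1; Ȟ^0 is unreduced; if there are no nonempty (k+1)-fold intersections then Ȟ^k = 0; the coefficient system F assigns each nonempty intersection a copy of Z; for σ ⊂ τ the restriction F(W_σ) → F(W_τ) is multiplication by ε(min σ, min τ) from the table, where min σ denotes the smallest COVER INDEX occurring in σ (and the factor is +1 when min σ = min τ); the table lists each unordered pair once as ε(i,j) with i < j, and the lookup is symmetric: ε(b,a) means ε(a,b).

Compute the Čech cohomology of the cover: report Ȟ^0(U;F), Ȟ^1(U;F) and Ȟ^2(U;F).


cover nerve:
  W12={q,r} W13={q,u} W14={r,u} W23={q,s} W24={r,s} W34={s,u}
  W123={q} W124={r} W134={u} W234={s}
C dims 4,6,4; δ0: rk 3, SNF 1^3; δ1: rk 3, SNF 1^3
Ȟ^0: (4−3)−0=1 ⇒ Z
Ȟ^1: (6−3)−3=0 ⇒ 0
Ȟ^2: (4−0)−3=1 ⇒ Z

Ȟ^0(U;F) ≅ Z, Ȟ^1(U;F) ≅ 0, Ȟ^2(U;F) ≅ Z


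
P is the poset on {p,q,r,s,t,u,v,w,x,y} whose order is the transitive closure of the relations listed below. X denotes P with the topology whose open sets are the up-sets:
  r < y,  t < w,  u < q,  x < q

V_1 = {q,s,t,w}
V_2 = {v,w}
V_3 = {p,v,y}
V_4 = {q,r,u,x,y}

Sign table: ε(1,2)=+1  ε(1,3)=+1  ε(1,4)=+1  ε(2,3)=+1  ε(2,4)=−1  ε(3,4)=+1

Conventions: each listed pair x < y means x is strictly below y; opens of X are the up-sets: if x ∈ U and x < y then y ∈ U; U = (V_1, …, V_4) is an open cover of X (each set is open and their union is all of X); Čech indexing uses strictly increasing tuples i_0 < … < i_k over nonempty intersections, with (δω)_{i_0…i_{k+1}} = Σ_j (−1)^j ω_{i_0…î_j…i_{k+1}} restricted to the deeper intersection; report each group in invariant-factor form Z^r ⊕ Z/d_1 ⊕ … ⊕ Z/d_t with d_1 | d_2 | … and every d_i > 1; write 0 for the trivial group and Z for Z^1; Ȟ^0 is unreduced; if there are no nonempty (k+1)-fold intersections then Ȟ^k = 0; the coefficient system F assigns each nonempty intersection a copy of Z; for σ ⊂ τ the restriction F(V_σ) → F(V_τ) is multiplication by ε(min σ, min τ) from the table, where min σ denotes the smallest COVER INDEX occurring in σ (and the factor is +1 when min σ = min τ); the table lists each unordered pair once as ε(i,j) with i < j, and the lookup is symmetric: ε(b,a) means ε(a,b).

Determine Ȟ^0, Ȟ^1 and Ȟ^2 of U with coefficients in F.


nonempty intersections:
  V12={w} V14={q} V23={v} V34={y}
C dims 4,4; δ0: rk 3, SNF 1^3
Ȟ^0: (4−3)−0=1 ⇒ Z
Ȟ^1: (4−0)−3=1 ⇒ Z
Ȟ^2: (0−0)−0=0 ⇒ 0

Ȟ^0 = Z, Ȟ^1 = Z, Ȟ^2 = 0


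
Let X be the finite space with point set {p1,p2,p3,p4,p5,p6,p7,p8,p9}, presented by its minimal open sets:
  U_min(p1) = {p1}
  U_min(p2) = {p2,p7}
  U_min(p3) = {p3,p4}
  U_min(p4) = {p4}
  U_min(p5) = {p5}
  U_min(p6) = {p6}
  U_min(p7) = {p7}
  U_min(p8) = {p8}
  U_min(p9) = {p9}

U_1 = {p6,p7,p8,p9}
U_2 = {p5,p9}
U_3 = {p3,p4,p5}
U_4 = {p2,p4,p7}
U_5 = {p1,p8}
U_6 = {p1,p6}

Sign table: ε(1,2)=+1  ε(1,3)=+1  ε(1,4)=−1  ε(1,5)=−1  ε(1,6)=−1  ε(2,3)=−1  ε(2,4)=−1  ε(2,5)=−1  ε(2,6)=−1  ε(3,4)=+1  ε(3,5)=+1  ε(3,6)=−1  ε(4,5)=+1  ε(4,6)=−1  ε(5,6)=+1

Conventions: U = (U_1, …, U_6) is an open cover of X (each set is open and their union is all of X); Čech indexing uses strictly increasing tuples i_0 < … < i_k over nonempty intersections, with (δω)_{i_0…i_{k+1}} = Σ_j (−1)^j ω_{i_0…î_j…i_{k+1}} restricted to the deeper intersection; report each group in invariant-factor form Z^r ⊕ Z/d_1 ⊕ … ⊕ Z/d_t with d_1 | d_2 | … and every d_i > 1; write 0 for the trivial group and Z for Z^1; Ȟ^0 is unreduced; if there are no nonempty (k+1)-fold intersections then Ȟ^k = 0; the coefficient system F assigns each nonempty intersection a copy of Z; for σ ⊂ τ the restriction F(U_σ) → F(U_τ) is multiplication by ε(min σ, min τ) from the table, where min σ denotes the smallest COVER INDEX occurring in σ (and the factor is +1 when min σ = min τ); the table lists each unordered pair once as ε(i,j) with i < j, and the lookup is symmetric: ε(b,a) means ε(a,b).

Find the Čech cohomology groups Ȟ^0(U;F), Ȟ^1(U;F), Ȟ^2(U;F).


intersection data:
  U12={p9} U14={p7} U15={p8} U16={p6} U23={p5} U34={p4} U56={p1}
C dims 6,7; δ0: rk 5, SNF 1^5
Ȟ^0 = (6 − 5) − 0 = 1, so Ȟ^0 ≅ Z
Ȟ^1 = (7 − 0) − 5 = 2, so Ȟ^1 ≅ Z^2
Ȟ^2 = (0 − 0) − 0 = 0, so Ȟ^2 ≅ 0

Ȟ^0 ≅ Z, Ȟ^1 ≅ Z^2, Ȟ^2 ≅ 0


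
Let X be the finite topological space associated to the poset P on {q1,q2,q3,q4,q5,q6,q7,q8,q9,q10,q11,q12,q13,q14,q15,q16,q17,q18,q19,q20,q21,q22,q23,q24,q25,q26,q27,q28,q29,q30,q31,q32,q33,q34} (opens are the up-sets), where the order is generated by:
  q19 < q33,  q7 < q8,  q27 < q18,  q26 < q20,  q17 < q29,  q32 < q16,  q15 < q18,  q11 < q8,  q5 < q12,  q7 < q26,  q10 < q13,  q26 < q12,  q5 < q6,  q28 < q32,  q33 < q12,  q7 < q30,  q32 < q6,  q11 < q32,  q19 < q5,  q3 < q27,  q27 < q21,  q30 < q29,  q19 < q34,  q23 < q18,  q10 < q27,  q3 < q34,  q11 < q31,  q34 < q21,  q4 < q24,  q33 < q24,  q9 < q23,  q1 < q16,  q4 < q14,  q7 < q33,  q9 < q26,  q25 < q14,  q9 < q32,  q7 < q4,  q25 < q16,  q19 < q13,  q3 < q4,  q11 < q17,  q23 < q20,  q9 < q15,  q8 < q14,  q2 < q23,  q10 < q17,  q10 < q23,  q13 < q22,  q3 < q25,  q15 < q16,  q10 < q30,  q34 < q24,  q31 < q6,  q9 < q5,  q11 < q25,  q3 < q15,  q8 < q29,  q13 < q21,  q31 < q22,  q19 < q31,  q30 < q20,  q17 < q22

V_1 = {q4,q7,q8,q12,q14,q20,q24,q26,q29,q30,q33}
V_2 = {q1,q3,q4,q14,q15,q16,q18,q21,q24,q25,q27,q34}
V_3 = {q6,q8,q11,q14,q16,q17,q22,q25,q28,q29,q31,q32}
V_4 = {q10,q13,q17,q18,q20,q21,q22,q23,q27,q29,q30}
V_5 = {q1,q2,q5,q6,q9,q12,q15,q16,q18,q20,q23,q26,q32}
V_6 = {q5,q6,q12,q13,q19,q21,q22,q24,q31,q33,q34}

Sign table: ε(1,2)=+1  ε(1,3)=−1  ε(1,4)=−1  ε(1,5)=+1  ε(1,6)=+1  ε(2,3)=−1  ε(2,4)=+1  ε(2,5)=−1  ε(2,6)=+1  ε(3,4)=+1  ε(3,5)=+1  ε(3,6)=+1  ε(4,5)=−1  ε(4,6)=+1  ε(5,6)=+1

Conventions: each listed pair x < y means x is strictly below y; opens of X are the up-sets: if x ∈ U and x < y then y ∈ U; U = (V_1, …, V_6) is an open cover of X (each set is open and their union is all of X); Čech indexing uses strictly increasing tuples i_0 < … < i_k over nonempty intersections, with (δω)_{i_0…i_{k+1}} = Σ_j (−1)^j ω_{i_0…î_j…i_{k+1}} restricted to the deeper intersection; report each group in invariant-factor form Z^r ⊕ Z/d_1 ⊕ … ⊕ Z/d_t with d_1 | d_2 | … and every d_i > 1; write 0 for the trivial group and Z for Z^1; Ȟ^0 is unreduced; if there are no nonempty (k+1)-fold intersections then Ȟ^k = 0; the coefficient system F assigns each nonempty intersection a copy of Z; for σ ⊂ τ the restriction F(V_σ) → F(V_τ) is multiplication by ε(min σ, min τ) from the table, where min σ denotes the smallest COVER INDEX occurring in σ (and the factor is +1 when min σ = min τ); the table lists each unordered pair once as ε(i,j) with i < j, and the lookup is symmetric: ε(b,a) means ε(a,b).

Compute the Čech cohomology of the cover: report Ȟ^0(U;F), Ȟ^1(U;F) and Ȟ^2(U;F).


Ȟ^0 ≅ 0, Ȟ^1 ≅ Z/2 and Ȟ^2 ≅ Z

nerve of the cover:
  V12={q4,q14,q24} V13={q8,q14,q29} V14={q20,q29,q30} V15={q12,q20,q26} V16={q12,q24,q33} V23={q14,q16,q25} V24={q18,q21,q27} V25={q1,q15,q16,q18} V26={q21,q24,q34} V34={q17,q22,q29} V35={q6,q16,q32} V36={q6,q22,q31} V45={q18,q20,q23} V46={q13,q21,q22} V56={q5,q6,q12}
  V123={q14} V126={q24} V134={q29} V145={q20} V156={q12} V235={q16} V245={q18} V246={q21} V346={q22} V356={q6}
C dims 6,15,10; δ0: rk 6, SNF 1^5·2; δ1: rk 9, SNF 1^9
Ȟ^0 = (6 − 6) − 0 = 0, so Ȟ^0 ≅ 0
Ȟ^1 = (15 − 9) − 6 = 0 plus torsion [2], so Ȟ^1 ≅ Z/2
Ȟ^2 = (10 − 0) − 9 = 1, so Ȟ^2 ≅ Z


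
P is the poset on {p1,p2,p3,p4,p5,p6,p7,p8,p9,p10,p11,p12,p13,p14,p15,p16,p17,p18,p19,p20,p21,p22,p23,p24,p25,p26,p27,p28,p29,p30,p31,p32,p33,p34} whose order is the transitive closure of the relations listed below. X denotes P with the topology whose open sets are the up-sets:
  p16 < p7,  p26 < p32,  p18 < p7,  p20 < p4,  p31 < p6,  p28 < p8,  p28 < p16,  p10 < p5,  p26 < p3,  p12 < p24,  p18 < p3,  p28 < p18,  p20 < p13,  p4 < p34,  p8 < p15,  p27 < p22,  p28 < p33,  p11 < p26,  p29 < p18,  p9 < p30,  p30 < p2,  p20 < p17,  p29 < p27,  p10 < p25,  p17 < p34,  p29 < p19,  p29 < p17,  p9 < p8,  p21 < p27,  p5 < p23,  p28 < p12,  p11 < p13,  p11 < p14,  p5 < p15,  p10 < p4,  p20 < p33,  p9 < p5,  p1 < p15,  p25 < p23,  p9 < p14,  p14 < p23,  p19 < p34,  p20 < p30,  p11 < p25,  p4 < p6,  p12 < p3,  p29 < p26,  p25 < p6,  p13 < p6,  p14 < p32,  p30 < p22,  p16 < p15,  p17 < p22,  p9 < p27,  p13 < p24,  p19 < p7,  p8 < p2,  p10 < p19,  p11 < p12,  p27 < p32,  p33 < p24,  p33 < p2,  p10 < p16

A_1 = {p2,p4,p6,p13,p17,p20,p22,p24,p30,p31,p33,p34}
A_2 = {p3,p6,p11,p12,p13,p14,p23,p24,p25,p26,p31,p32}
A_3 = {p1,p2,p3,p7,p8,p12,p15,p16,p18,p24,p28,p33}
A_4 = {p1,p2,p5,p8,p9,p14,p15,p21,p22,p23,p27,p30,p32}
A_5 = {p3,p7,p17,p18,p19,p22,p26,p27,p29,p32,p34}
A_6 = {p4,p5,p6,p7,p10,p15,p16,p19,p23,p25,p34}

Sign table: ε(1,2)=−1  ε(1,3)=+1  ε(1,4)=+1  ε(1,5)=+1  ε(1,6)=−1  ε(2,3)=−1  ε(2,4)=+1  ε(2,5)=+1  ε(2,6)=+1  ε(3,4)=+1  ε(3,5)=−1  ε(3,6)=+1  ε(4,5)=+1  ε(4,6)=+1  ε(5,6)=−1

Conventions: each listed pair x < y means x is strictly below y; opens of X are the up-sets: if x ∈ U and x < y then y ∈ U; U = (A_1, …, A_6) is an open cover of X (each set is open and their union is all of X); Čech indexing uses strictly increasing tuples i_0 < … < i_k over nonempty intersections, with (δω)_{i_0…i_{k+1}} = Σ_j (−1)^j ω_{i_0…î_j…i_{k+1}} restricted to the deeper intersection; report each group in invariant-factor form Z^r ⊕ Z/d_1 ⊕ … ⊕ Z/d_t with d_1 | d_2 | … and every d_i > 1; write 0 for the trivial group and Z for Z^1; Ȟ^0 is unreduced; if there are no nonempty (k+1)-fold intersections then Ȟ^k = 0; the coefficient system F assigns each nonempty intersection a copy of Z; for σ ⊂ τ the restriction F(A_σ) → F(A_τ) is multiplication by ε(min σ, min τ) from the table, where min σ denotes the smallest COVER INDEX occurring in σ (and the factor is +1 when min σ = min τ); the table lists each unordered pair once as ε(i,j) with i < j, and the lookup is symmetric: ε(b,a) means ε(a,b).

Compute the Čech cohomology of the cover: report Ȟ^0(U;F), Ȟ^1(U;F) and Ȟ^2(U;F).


nonempty intersections:
  A12={p6,p13,p24,p31} A13={p2,p24,p33} A14={p2,p22,p30} A15={p17,p22,p34} A16={p4,p6,p34} A23={p3,p12,p24} A24={p14,p23,p32} A25={p3,p26,p32} A26={p6,p23,p25} A34={p1,p2,p8,p15} A35={p3,p7,p18} A36={p7,p15,p16} A45={p22,p27,p32} A46={p5,p15,p23} A56={p7,p19,p34}
  A123={p24} A126={p6} A134={p2} A145={p22} A156={p34} A235={p3} A245={p32} A246={p23} A346={p15} A356={p7}
C dims 6,15,10; δ0: rk 6, SNF 1^5·2; δ1: rk 9, SNF 1^9
Ȟ^0: (6−6)−0=0 ⇒ 0
Ȟ^1: (15−9)−6=0 plus torsion [2] ⇒ Z/2
Ȟ^2: (10−0)−9=1 ⇒ Z

Ȟ^0 ≅ 0,  Ȟ^1 ≅ Z/2,  Ȟ^2 ≅ Z


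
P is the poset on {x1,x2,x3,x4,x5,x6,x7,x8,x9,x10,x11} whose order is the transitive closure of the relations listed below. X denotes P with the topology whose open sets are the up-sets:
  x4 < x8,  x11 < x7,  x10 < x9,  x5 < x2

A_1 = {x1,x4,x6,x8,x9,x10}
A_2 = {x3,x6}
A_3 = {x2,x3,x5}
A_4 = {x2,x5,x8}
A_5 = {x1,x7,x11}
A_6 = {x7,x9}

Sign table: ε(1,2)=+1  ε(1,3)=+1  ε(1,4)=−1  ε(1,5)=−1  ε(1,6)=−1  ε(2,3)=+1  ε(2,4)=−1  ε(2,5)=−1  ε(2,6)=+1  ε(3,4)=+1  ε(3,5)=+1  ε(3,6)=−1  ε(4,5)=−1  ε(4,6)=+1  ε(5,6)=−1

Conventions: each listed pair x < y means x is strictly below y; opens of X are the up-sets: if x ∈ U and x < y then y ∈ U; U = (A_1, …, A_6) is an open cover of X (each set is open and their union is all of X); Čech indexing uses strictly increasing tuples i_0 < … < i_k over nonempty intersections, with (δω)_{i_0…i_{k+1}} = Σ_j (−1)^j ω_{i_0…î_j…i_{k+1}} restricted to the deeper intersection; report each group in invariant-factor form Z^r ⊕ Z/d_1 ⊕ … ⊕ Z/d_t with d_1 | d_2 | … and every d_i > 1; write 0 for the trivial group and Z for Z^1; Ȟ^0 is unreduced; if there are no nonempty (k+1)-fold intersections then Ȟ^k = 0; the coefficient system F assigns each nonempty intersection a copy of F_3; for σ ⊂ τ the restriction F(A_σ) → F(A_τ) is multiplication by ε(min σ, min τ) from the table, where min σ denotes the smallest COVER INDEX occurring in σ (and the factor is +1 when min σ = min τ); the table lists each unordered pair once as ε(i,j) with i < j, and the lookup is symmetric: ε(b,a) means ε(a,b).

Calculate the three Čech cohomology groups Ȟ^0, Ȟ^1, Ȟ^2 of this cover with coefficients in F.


Ȟ^0 = 0, Ȟ^1 = Z/3, Ȟ^2 = 0

intersection data:
  A12={x6} A14={x8} A15={x1} A16={x9} A23={x3} A34={x2,x5} A56={x7}
C dims 6,7; δ0: rk_F3 6
Ȟ^0 = (6 − 6) − 0 = 0, so Ȟ^0 ≅ 0
Ȟ^1 = (7 − 0) − 6 = 1, so Ȟ^1 ≅ Z/3
Ȟ^2 = (0 − 0) − 0 = 0, so Ȟ^2 ≅ 0


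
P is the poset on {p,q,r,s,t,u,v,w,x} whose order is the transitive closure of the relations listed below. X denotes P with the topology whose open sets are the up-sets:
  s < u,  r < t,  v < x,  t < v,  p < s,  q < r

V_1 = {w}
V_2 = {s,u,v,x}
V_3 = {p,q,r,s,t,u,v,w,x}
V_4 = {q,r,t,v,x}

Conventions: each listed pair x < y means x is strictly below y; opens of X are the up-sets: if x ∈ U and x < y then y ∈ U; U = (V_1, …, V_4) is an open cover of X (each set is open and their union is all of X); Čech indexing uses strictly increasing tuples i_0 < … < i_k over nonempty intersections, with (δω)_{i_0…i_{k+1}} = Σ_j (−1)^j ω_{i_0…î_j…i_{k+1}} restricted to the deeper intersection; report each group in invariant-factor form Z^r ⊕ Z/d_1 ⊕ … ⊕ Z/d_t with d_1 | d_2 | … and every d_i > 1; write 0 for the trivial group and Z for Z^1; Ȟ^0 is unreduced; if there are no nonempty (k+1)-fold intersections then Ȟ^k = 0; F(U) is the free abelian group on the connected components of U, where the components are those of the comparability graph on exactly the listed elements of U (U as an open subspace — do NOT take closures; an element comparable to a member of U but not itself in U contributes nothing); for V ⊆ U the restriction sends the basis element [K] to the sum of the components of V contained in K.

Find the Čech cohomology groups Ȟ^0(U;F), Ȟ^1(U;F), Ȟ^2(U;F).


Ȟ^0 = Z^3, Ȟ^1 = 0 and Ȟ^2 = 0

nerve simplices:
  V13={w} V23={s,u,v,x} V24={v,x} V34={q,r,t,v,x}
  V234={v,x}
components per intersection:
  V1: {w}
  V2: {s,u} {v,x}
  V3: {p,s,u} {q,r,t,v,x} {w}
  V4: {q,r,t,v,x}
  V13: {w}
  V23: {s,u} {v,x}
  V24: {v,x}
  V34: {q,r,t,v,x}
  V234: {v,x}
C dims 7,5,1; δ0: rk 4, SNF 1^4; δ1: rk 1, SNF 1^1
degree 0: 7−4−0 = 3 → Ȟ^0 ≅ Z^3
degree 1: 5−1−4 = 0 → Ȟ^1 ≅ 0
degree 2: 1−0−1 = 0 → Ȟ^2 ≅ 0


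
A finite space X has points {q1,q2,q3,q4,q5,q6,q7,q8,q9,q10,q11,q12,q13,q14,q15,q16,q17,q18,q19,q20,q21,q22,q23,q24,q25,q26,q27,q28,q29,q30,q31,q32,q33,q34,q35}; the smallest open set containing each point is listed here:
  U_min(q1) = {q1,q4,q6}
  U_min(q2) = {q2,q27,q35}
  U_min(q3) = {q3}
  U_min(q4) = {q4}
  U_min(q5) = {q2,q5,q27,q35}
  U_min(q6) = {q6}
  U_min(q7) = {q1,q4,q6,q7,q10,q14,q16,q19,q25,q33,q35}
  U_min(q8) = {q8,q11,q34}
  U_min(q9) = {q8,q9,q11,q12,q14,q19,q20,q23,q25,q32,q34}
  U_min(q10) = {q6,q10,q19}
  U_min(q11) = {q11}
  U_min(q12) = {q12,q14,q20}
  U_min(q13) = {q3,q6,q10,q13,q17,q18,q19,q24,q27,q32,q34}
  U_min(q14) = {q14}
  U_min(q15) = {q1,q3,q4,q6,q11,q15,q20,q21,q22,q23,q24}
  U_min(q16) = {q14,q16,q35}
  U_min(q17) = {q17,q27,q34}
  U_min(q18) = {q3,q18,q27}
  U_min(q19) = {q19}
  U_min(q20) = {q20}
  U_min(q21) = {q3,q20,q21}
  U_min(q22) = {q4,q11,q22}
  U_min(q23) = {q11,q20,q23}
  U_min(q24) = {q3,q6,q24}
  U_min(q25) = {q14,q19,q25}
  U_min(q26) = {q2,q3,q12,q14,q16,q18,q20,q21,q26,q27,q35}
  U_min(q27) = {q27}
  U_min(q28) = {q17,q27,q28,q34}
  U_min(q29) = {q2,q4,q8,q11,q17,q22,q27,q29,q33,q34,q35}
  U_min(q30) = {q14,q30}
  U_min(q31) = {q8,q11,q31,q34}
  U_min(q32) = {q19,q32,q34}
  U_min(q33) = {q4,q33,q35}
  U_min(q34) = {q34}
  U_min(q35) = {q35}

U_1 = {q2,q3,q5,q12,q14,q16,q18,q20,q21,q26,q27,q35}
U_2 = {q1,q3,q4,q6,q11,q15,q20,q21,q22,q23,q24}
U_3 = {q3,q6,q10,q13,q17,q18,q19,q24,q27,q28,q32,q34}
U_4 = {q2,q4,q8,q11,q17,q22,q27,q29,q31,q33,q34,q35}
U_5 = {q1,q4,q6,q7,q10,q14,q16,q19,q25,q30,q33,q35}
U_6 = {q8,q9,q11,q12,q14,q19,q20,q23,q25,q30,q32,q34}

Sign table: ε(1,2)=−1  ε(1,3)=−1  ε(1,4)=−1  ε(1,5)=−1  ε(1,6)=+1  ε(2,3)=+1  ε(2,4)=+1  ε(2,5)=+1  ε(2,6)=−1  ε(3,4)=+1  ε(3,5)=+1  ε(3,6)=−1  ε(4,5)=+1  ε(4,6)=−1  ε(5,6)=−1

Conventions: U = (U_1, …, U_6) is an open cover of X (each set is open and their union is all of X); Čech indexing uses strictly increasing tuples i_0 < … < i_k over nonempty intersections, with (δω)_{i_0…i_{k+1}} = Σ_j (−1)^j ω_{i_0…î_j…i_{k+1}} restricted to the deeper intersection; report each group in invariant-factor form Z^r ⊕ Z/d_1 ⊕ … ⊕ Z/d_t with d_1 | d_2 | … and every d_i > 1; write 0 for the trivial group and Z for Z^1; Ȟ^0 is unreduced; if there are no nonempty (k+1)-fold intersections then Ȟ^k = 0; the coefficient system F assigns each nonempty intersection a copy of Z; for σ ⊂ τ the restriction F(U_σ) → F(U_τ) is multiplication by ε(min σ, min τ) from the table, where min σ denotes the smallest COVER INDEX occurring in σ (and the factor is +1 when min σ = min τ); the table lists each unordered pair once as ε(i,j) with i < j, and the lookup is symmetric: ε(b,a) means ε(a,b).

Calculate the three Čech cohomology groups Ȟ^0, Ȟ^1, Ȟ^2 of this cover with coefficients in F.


Ȟ^0 = Z, Ȟ^1 = 0, Ȟ^2 = Z/2

cover nerve:
  U12={q3,q20,q21} U13={q3,q18,q27} U14={q2,q27,q35} U15={q14,q16,q35} U16={q12,q14,q20} U23={q3,q6,q24} U24={q4,q11,q22} U25={q1,q4,q6} U26={q11,q20,q23} U34={q17,q27,q34} U35={q6,q10,q19} U36={q19,q32,q34} U45={q4,q33,q35} U46={q8,q11,q34} U56={q14,q19,q25,q30}
  U123={q3} U126={q20} U134={q27} U145={q35} U156={q14} U235={q6} U245={q4} U246={q11} U346={q34} U356={q19}
C dims 6,15,10; δ0: rk 5, SNF 1^5; δ1: rk 10, SNF 1^9·2
Ȟ^0: (6−5)−0=1 ⇒ Z
Ȟ^1: (15−10)−5=0 ⇒ 0
Ȟ^2: (10−0)−10=0 plus torsion [2] ⇒ Z/2


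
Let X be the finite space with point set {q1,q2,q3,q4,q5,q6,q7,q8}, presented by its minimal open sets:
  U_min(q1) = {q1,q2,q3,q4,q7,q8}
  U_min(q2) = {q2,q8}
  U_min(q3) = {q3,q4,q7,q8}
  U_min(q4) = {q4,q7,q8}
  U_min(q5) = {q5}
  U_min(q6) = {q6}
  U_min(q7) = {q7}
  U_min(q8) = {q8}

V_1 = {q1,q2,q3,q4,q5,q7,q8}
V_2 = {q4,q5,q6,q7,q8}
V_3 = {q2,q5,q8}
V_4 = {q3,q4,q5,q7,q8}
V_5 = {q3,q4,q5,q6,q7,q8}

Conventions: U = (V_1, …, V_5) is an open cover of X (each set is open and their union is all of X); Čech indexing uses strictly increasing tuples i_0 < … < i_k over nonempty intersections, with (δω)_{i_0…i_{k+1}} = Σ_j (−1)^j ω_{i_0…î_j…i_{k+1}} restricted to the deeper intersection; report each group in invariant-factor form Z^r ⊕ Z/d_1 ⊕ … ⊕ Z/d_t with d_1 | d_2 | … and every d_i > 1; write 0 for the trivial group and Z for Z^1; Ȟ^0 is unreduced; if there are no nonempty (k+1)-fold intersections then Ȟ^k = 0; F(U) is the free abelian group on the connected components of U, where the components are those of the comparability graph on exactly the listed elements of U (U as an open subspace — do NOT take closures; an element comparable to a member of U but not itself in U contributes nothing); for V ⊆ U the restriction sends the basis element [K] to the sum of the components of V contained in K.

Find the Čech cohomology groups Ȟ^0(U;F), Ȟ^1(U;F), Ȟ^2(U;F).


nonempty overlaps:
  V12={q4,q5,q7,q8} V13={q2,q5,q8} V14={q3,q4,q5,q7,q8} V15={q3,q4,q5,q7,q8} V23={q5,q8} V24={q4,q5,q7,q8} V25={q4,q5,q6,q7,q8} V34={q5,q8} V35={q5,q8} V45={q3,q4,q5,q7,q8}
  V123={q5,q8} V124={q4,q5,q7,q8} V125={q4,q5,q7,q8} V134={q5,q8} V135={q5,q8} V145={q3,q4,q5,q7,q8} V234={q5,q8} V235={q5,q8} V245={q4,q5,q7,q8} V345={q5,q8}
  V1234={q5,q8} V1235={q5,q8} V1245={q4,q5,q7,q8} V1345={q5,q8} V2345={q5,q8}
  V12345={q5,q8}
components per intersection:
  V1: {q1,q2,q3,q4,q7,q8} {q5}
  V2: {q4,q7,q8} {q5} {q6}
  V3: {q2,q8} {q5}
  V4: {q3,q4,q7,q8} {q5}
  V5: {q3,q4,q7,q8} {q5} {q6}
  V12: {q4,q7,q8} {q5}
  V13: {q2,q8} {q5}
  V14: {q3,q4,q7,q8} {q5}
  V15: {q3,q4,q7,q8} {q5}
  V23: {q5} {q8}
  V24: {q4,q7,q8} {q5}
  V25: {q4,q7,q8} {q5} {q6}
  V34: {q5} {q8}
  V35: {q5} {q8}
  V45: {q3,q4,q7,q8} {q5}
  V123: {q5} {q8}
  V124: {q4,q7,q8} {q5}
  V125: {q4,q7,q8} {q5}
  V134: {q5} {q8}
  V135: {q5} {q8}
  V145: {q3,q4,q7,q8} {q5}
  V234: {q5} {q8}
  V235: {q5} {q8}
  V245: {q4,q7,q8} {q5}
  V345: {q5} {q8}
  V1234: {q5} {q8}
  V1235: {q5} {q8}
  V1245: {q4,q7,q8} {q5}
  V1345: {q5} {q8}
  V2345: {q5} {q8}
  V12345: {q5} {q8}
C dims 12,21,20,10; δ0: rk 9, SNF 1^9; δ1: rk 12, SNF 1^12; δ2: rk 8, SNF 1^8
degree 0: 12−9−0 = 3 → Ȟ^0 ≅ Z^3
degree 1: 21−12−9 = 0 → Ȟ^1 ≅ 0
degree 2: 20−8−12 = 0 → Ȟ^2 ≅ 0

Ȟ^0 ≅ Z^3,  Ȟ^1 ≅ 0,  Ȟ^2 ≅ 0


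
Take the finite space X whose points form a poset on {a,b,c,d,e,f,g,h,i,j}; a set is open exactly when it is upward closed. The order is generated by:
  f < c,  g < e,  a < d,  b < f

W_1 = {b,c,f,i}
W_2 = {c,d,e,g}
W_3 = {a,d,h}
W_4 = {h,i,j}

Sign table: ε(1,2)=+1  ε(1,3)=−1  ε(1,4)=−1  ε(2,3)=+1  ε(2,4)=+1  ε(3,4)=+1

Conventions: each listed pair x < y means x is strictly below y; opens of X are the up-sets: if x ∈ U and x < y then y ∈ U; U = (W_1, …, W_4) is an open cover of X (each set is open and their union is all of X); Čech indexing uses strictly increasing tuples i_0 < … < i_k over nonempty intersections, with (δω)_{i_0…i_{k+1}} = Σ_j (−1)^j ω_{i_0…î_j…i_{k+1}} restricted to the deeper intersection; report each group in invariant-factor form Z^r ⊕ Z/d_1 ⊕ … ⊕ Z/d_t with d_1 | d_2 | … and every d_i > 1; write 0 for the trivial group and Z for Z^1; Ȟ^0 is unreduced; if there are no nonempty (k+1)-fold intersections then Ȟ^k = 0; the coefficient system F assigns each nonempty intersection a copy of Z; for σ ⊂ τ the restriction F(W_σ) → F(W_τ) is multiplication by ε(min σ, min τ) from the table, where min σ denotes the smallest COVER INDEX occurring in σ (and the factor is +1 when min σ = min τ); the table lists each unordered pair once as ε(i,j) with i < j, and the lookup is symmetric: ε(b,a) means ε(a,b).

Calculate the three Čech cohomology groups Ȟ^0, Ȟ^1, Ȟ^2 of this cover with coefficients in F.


intersection data:
  W12={c} W14={i} W23={d} W34={h}
C dims 4,4; δ0: rk 4, SNF 1^3·2
Ȟ^0 = (4 − 4) − 0 = 0, so Ȟ^0 ≅ 0
Ȟ^1 = (4 − 0) − 4 = 0 plus torsion [2], so Ȟ^1 ≅ Z/2
Ȟ^2 = (0 − 0) − 0 = 0, so Ȟ^2 ≅ 0

Ȟ^0 = 0, Ȟ^1 = Z/2, Ȟ^2 = 0


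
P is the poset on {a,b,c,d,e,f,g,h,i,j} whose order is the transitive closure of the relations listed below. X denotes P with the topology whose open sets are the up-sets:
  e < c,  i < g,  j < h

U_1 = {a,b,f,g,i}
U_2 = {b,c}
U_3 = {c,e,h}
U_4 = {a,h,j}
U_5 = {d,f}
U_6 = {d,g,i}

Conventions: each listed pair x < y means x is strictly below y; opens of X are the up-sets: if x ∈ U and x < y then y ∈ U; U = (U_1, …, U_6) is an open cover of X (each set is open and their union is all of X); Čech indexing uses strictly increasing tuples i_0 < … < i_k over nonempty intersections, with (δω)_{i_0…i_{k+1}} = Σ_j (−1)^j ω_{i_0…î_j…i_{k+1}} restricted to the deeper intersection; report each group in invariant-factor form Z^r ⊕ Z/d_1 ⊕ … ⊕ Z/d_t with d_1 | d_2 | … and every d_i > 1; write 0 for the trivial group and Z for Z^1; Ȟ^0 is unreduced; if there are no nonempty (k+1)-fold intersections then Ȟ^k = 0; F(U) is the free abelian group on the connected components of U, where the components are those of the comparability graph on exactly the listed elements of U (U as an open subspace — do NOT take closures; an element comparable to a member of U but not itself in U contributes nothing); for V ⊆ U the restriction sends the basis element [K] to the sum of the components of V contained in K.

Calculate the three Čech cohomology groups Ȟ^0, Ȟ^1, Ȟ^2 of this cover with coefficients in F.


cover nerve:
  U12={b} U14={a} U15={f} U16={g,i} U23={c} U34={h} U56={d}
components per intersection:
  U1: {a} {b} {f} {g,i}
  U2: {b} {c}
  U3: {c,e} {h}
  U4: {a} {h,j}
  U5: {d} {f}
  U6: {d} {g,i}
  U12: {b}
  U14: {a}
  U15: {f}
  U16: {g,i}
  U23: {c}
  U34: {h}
  U56: {d}
C dims 14,7; δ0: rk 7, SNF 1^7
Ȟ^0: (14−7)−0=7 ⇒ Z^7
Ȟ^1: (7−0)−7=0 ⇒ 0
Ȟ^2: (0−0)−0=0 ⇒ 0

Ȟ^0 ≅ Z^7,  Ȟ^1 ≅ 0,  Ȟ^2 ≅ 0


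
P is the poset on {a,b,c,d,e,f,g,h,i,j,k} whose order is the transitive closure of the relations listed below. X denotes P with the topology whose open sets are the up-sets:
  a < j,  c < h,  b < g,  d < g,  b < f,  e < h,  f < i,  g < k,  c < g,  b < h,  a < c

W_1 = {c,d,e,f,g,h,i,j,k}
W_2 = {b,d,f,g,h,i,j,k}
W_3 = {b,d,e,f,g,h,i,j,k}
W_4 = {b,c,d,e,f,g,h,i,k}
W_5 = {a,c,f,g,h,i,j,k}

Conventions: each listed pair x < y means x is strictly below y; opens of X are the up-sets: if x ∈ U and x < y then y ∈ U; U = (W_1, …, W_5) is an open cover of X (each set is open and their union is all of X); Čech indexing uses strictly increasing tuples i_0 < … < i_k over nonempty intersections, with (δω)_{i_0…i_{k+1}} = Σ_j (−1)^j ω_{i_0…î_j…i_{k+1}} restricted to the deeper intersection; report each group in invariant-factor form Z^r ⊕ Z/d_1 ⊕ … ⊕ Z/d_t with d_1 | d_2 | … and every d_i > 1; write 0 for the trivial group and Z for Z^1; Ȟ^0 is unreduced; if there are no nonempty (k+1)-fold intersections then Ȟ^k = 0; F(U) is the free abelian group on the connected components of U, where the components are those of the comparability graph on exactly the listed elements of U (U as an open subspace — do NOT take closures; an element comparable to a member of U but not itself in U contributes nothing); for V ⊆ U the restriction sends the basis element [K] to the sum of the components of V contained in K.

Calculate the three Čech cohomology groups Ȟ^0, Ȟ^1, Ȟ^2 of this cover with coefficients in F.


Ȟ^0 = Z, Ȟ^1 = 0 and Ȟ^2 = 0

nonempty intersections:
  W12={d,f,g,h,i,j,k} W13={d,e,f,g,h,i,j,k} W14={c,d,e,f,g,h,i,k} W15={c,f,g,h,i,j,k} W23={b,d,f,g,h,i,j,k} W24={b,d,f,g,h,i,k} W25={f,g,h,i,j,k} W34={b,d,e,f,g,h,i,k} W35={f,g,h,i,j,k} W45={c,f,g,h,i,k}
  W123={d,f,g,h,i,j,k} W124={d,f,g,h,i,k} W125={f,g,h,i,j,k} W134={d,e,f,g,h,i,k} W135={f,g,h,i,j,k} W145={c,f,g,h,i,k} W234={b,d,f,g,h,i,k} W235={f,g,h,i,j,k} W245={f,g,h,i,k} W345={f,g,h,i,k}
  W1234={d,f,g,h,i,k} W1235={f,g,h,i,j,k} W1245={f,g,h,i,k} W1345={f,g,h,i,k} W2345={f,g,h,i,k}
  W12345={f,g,h,i,k}
components per intersection:
  W1: {c,d,e,g,h,k} {f,i} {j}
  W2: {b,d,f,g,h,i,k} {j}
  W3: {b,d,e,f,g,h,i,k} {j}
  W4: {b,c,d,e,f,g,h,i,k}
  W5: {a,c,g,h,j,k} {f,i}
  W12: {d,g,k} {f,i} {h} {j}
  W13: {d,g,k} {e,h} {f,i} {j}
  W14: {c,d,e,g,h,k} {f,i}
  W15: {c,g,h,k} {f,i} {j}
  W23: {b,d,f,g,h,i,k} {j}
  W24: {b,d,f,g,h,i,k}
  W25: {f,i} {g,k} {h} {j}
  W34: {b,d,e,f,g,h,i,k}
  W35: {f,i} {g,k} {h} {j}
  W45: {c,g,h,k} {f,i}
  W123: {d,g,k} {f,i} {h} {j}
  W124: {d,g,k} {f,i} {h}
  W125: {f,i} {g,k} {h} {j}
  W134: {d,g,k} {e,h} {f,i}
  W135: {f,i} {g,k} {h} {j}
  W145: {c,g,h,k} {f,i}
  W234: {b,d,f,g,h,i,k}
  W235: {f,i} {g,k} {h} {j}
  W245: {f,i} {g,k} {h}
  W345: {f,i} {g,k} {h}
  W1234: {d,g,k} {f,i} {h}
  W1235: {f,i} {g,k} {h} {j}
  W1245: {f,i} {g,k} {h}
  W1345: {f,i} {g,k} {h}
  W2345: {f,i} {g,k} {h}
  W12345: {f,i} {g,k} {h}
C dims 10,27,31,16; δ0: rk 9, SNF 1^9; δ1: rk 18, SNF 1^18; δ2: rk 13, SNF 1^13
Ȟ^0: (10−9)−0=1 ⇒ Z
Ȟ^1: (27−18)−9=0 ⇒ 0
Ȟ^2: (31−13)−18=0 ⇒ 0


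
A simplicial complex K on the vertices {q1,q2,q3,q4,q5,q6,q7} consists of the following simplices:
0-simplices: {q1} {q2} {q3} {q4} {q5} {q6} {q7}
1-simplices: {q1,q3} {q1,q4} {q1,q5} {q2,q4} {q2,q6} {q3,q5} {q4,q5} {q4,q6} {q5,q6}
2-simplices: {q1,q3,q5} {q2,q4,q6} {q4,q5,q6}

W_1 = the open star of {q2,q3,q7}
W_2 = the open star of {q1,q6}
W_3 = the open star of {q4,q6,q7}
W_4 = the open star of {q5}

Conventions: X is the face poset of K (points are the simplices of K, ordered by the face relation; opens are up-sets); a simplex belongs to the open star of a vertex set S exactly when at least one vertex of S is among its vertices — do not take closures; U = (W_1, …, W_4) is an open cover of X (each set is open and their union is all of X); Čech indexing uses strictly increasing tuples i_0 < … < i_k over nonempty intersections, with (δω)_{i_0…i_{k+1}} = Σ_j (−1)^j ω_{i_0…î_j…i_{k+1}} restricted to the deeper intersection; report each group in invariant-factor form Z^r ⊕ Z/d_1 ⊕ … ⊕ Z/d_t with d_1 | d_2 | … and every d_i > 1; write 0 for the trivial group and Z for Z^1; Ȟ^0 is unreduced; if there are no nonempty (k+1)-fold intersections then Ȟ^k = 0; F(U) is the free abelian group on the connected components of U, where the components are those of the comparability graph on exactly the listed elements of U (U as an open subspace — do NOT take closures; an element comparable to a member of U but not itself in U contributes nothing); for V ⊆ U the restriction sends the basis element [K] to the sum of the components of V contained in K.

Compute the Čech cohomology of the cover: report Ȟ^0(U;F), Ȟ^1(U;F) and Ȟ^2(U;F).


Ȟ^0 ≅ Z^2, Ȟ^1 ≅ Z and Ȟ^2 ≅ 0

nonempty intersections:
  W1={{q2},{q3},{q7},{q1,q3},{q2,q4},{q2,q6},{q3,q5},{q1,q3,q5},{q2,q4,q6}} W2={{q1},{q6},{q1,q3},{q1,q4},{q1,q5},{q2,q6},{q4,q6},{q5,q6},{q1,q3,q5},{q2,q4,q6},{q4,q5,q6}} W3={{q4},{q6},{q7},{q1,q4},{q2,q4},{q2,q6},{q4,q5},{q4,q6},{q5,q6},{q2,q4,q6},{q4,q5,q6}} W4={{q5},{q1,q5},{q3,q5},{q4,q5},{q5,q6},{q1,q3,q5},{q4,q5,q6}}
  W12={{q1,q3},{q2,q6},{q1,q3,q5},{q2,q4,q6}} W13={{q7},{q2,q4},{q2,q6},{q2,q4,q6}} W14={{q3,q5},{q1,q3,q5}} W23={{q6},{q1,q4},{q2,q6},{q4,q6},{q5,q6},{q2,q4,q6},{q4,q5,q6}} W24={{q1,q5},{q5,q6},{q1,q3,q5},{q4,q5,q6}} W34={{q4,q5},{q5,q6},{q4,q5,q6}}
  W123={{q2,q6},{q2,q4,q6}} W124={{q1,q3,q5}} W234={{q5,q6},{q4,q5,q6}}
components per intersection:
  W1: {{q2},{q2,q4},{q2,q6},{q2,q4,q6}} {{q3},{q1,q3},{q3,q5},{q1,q3,q5}} {{q7}}
  W2: {{q1},{q1,q3},{q1,q4},{q1,q5},{q1,q3,q5}} {{q6},{q2,q6},{q4,q6},{q5,q6},{q2,q4,q6},{q4,q5,q6}}
  W3: {{q4},{q6},{q1,q4},{q2,q4},{q2,q6},{q4,q5},{q4,q6},{q5,q6},{q2,q4,q6},{q4,q5,q6}} {{q7}}
  W4: {{q5},{q1,q5},{q3,q5},{q4,q5},{q5,q6},{q1,q3,q5},{q4,q5,q6}}
  W12: {{q1,q3},{q1,q3,q5}} {{q2,q6},{q2,q4,q6}}
  W13: {{q7}} {{q2,q4},{q2,q6},{q2,q4,q6}}
  W14: {{q3,q5},{q1,q3,q5}}
  W23: {{q6},{q2,q6},{q4,q6},{q5,q6},{q2,q4,q6},{q4,q5,q6}} {{q1,q4}}
  W24: {{q1,q5},{q1,q3,q5}} {{q5,q6},{q4,q5,q6}}
  W34: {{q4,q5},{q5,q6},{q4,q5,q6}}
  W123: {{q2,q6},{q2,q4,q6}}
  W124: {{q1,q3,q5}}
  W234: {{q5,q6},{q4,q5,q6}}
C dims 8,10,3; δ0: rk 6, SNF 1^6; δ1: rk 3, SNF 1^3
Ȟ^0: (8−6)−0=2 ⇒ Z^2
Ȟ^1: (10−3)−6=1 ⇒ Z
Ȟ^2: (3−0)−3=0 ⇒ 0


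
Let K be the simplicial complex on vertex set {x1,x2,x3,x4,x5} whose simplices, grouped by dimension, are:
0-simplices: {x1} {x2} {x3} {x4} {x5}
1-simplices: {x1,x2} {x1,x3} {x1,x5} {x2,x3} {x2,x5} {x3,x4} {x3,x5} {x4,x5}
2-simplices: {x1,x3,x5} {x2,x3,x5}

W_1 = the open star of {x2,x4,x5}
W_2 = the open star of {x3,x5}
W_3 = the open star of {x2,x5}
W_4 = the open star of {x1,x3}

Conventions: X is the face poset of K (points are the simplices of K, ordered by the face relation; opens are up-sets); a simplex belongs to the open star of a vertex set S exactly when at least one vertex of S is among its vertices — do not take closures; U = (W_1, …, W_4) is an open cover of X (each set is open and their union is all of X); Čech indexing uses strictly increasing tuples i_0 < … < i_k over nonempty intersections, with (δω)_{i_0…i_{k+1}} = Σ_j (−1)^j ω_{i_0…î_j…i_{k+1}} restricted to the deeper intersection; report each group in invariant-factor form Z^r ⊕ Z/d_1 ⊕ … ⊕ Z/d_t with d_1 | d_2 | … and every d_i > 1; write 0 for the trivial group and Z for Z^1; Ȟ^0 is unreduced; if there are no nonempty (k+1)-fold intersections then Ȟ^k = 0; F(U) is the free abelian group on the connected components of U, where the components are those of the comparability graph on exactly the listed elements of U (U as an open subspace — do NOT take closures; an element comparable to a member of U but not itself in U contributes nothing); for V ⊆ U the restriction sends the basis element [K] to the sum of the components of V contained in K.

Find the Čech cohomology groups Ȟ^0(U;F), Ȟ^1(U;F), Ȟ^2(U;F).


Ȟ^0 ≅ Z, Ȟ^1 ≅ Z^2 and Ȟ^2 ≅ 0

nonempty intersections:
  W1={{x2},{x4},{x5},{x1,x2},{x1,x5},{x2,x3},{x2,x5},{x3,x4},{x3,x5},{x4,x5},{x1,x3,x5},{x2,x3,x5}} W2={{x3},{x5},{x1,x3},{x1,x5},{x2,x3},{x2,x5},{x3,x4},{x3,x5},{x4,x5},{x1,x3,x5},{x2,x3,x5}} W3={{x2},{x5},{x1,x2},{x1,x5},{x2,x3},{x2,x5},{x3,x5},{x4,x5},{x1,x3,x5},{x2,x3,x5}} W4={{x1},{x3},{x1,x2},{x1,x3},{x1,x5},{x2,x3},{x3,x4},{x3,x5},{x1,x3,x5},{x2,x3,x5}}
  W12={{x5},{x1,x5},{x2,x3},{x2,x5},{x3,x4},{x3,x5},{x4,x5},{x1,x3,x5},{x2,x3,x5}} W13={{x2},{x5},{x1,x2},{x1,x5},{x2,x3},{x2,x5},{x3,x5},{x4,x5},{x1,x3,x5},{x2,x3,x5}} W14={{x1,x2},{x1,x5},{x2,x3},{x3,x4},{x3,x5},{x1,x3,x5},{x2,x3,x5}} W23={{x5},{x1,x5},{x2,x3},{x2,x5},{x3,x5},{x4,x5},{x1,x3,x5},{x2,x3,x5}} W24={{x3},{x1,x3},{x1,x5},{x2,x3},{x3,x4},{x3,x5},{x1,x3,x5},{x2,x3,x5}} W34={{x1,x2},{x1,x5},{x2,x3},{x3,x5},{x1,x3,x5},{x2,x3,x5}}
  W123={{x5},{x1,x5},{x2,x3},{x2,x5},{x3,x5},{x4,x5},{x1,x3,x5},{x2,x3,x5}} W124={{x1,x5},{x2,x3},{x3,x4},{x3,x5},{x1,x3,x5},{x2,x3,x5}} W134={{x1,x2},{x1,x5},{x2,x3},{x3,x5},{x1,x3,x5},{x2,x3,x5}} W234={{x1,x5},{x2,x3},{x3,x5},{x1,x3,x5},{x2,x3,x5}}
  W1234={{x1,x5},{x2,x3},{x3,x5},{x1,x3,x5},{x2,x3,x5}}
components per intersection:
  W1: {{x2},{x4},{x5},{x1,x2},{x1,x5},{x2,x3},{x2,x5},{x3,x4},{x3,x5},{x4,x5},{x1,x3,x5},{x2,x3,x5}}
  W2: {{x3},{x5},{x1,x3},{x1,x5},{x2,x3},{x2,x5},{x3,x4},{x3,x5},{x4,x5},{x1,x3,x5},{x2,x3,x5}}
  W3: {{x2},{x5},{x1,x2},{x1,x5},{x2,x3},{x2,x5},{x3,x5},{x4,x5},{x1,x3,x5},{x2,x3,x5}}
  W4: {{x1},{x3},{x1,x2},{x1,x3},{x1,x5},{x2,x3},{x3,x4},{x3,x5},{x1,x3,x5},{x2,x3,x5}}
  W12: {{x5},{x1,x5},{x2,x3},{x2,x5},{x3,x5},{x4,x5},{x1,x3,x5},{x2,x3,x5}} {{x3,x4}}
  W13: {{x2},{x5},{x1,x2},{x1,x5},{x2,x3},{x2,x5},{x3,x5},{x4,x5},{x1,x3,x5},{x2,x3,x5}}
  W14: {{x1,x2}} {{x1,x5},{x2,x3},{x3,x5},{x1,x3,x5},{x2,x3,x5}} {{x3,x4}}
  W23: {{x5},{x1,x5},{x2,x3},{x2,x5},{x3,x5},{x4,x5},{x1,x3,x5},{x2,x3,x5}}
  W24: {{x3},{x1,x3},{x1,x5},{x2,x3},{x3,x4},{x3,x5},{x1,x3,x5},{x2,x3,x5}}
  W34: {{x1,x2}} {{x1,x5},{x2,x3},{x3,x5},{x1,x3,x5},{x2,x3,x5}}
  W123: {{x5},{x1,x5},{x2,x3},{x2,x5},{x3,x5},{x4,x5},{x1,x3,x5},{x2,x3,x5}}
  W124: {{x1,x5},{x2,x3},{x3,x5},{x1,x3,x5},{x2,x3,x5}} {{x3,x4}}
  W134: {{x1,x2}} {{x1,x5},{x2,x3},{x3,x5},{x1,x3,x5},{x2,x3,x5}}
  W234: {{x1,x5},{x2,x3},{x3,x5},{x1,x3,x5},{x2,x3,x5}}
  W1234: {{x1,x5},{x2,x3},{x3,x5},{x1,x3,x5},{x2,x3,x5}}
C dims 4,10,6,1; δ0: rk 3, SNF 1^3; δ1: rk 5, SNF 1^5; δ2: rk 1, SNF 1^1
Ȟ^0: (4−3)−0=1 ⇒ Z
Ȟ^1: (10−5)−3=2 ⇒ Z^2
Ȟ^2: (6−1)−5=0 ⇒ 0
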